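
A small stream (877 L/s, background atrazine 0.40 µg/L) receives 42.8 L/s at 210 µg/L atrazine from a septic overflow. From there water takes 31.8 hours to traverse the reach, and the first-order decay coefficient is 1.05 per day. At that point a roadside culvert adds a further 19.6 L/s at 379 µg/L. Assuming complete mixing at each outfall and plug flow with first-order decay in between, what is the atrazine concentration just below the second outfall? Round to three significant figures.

10.4 µg/L

Mixed concentration C = ΣQC/ΣQ = (877.0·0.4000 + 42.80·210.0) / 919.8 = 9339/919.8 = 10.15 µg/L; combined flow 919.8 L/s.
After decay, C = 10.15 × e^(−kt) = 10.15 × 0.2488 = 2.526 µg/L.
Second outfall: C = (919.8·2.526 + 19.60·379.0)/939.4 = 10.38 µg/L.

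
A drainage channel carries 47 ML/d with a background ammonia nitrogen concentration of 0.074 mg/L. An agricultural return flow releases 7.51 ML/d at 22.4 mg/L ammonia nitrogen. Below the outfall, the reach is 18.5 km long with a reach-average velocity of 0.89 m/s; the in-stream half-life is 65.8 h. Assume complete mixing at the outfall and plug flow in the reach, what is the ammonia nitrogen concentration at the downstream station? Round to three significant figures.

Mass balance: C = (47.00·0.07400 + 7.510·22.40) / 54.51 = 171.7/54.51 = 3.150 mg/L.
Travel time t = 18.5·1000 / 0.89 = 20790 s = 5.774 h.
Half-life 65.8 h → k = ln 2 / 65.8 = 0.01053 h⁻¹ = 0.2528 d⁻¹.
Applying C = C₀e^(−kt): 3.150 × 0.9410 = 2.964 mg/L.

2.96 mg/L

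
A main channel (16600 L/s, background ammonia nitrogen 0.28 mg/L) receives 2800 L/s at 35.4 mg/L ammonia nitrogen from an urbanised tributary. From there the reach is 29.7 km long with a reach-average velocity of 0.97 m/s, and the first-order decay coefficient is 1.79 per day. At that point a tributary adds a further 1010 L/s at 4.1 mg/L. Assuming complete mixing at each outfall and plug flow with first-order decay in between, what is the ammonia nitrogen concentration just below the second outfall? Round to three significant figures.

2.90 mg/L

Flow-weighted average: C = (16600·0.2800 + 2800·35.40) / 19400 = 103800/19400 = 5.349 mg/L; combined flow 19400 L/s.
Travel time t = 29.7·1000 / 0.97 = 30620 s = 8.505 h.
Decay over the reach: 5.349·exp(−kt) = 5.349·0.5303 = 2.836 mg/L.
Second outfall: C = (19400·2.836 + 1010·4.100)/20410 = 2.899 mg/L.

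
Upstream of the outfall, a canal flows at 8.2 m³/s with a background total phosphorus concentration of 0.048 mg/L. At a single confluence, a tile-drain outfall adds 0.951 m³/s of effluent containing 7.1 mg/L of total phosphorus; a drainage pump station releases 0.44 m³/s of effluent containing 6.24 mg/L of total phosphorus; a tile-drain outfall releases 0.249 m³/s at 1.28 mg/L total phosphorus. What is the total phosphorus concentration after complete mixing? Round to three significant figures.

1.04 mg/L

Flow-weighted average: C = (8.200·0.04800 + 0.9510·7.100 + 0.4400·6.240 + 0.2490·1.280) / 9.840 = 10.21/9.840 = 1.038 mg/L.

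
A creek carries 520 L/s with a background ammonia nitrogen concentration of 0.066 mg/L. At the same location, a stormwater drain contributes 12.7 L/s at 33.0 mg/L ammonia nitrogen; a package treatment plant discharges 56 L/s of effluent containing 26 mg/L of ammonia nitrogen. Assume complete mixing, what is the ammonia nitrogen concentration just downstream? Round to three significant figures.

3.24 mg/L

Mass balance: C = (520.0·0.06600 + 12.70·33.00 + 56.00·26.00) / 588.7 = 1909/588.7 = 3.243 mg/L.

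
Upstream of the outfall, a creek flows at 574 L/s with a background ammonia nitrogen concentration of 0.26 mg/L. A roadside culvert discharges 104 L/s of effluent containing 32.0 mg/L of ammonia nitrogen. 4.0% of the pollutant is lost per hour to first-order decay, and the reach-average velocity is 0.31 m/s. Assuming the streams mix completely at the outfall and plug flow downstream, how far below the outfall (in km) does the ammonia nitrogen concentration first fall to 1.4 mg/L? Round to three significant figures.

35.5 km

Mass balance: C = (574.0·0.2600 + 104.0·32.00) / 678.0 = 3477/678.0 = 5.129 mg/L.
4.0%/h lost → k = −ln(1 − 0.04) = 0.04082 h⁻¹.
Set 5.129·exp(−k·t) = 1.4 → t = ln(5.129/1.4)/k = 114500 s = 31.81 h.
Distance = v·t = 0.31·114500 = 35500 m = 35.50 km.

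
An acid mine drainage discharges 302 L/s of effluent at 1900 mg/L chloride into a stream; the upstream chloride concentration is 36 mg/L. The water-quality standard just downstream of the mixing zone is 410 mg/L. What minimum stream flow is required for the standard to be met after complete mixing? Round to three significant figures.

Set C_mix = 410: (Q·36.00 + 302.0·1900) / (Q + 302.0) = 410
→ Q = 302.0·(1900 − 410)/(410 − 36.00) = 1203 L/s.

1200 L/s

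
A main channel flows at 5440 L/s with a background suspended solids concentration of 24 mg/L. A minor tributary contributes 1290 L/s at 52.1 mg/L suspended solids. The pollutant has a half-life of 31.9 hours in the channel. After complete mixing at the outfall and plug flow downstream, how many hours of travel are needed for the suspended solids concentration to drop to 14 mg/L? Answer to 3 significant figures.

34.1 h

Mass balance: C = (5440·24.00 + 1290·52.10) / 6730 = 197800/6730 = 29.39 mg/L.
Half-life 31.9 h → k = ln 2 / 31.9 = 0.02173 h⁻¹ = 0.5215 d⁻¹.
29.39·exp(−k·t) = 14 → t = ln(29.39/14)/k = 122800 s = 34.12 h.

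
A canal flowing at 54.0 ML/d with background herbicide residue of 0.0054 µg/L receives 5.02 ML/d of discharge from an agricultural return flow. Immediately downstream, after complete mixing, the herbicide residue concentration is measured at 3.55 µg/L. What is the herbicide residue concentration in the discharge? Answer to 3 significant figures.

Mass balance: 54.00·0.005400 + 5.020·Cₑ = 59.02·3.550
→ Cₑ = (59.02·3.550 − 54.00·0.005400) / 5.020 = 41.68 µg/L.

41.7 µg/L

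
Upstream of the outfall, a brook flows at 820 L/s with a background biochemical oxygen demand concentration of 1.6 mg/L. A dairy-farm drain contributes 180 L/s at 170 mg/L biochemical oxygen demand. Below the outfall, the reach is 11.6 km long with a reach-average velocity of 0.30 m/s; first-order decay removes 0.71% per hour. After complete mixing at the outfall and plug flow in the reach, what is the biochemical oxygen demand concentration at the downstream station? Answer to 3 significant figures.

Mixed concentration C = ΣQC/ΣQ = (820.0·1.600 + 180.0·170.0) / 1000 = 31910/1000 = 31.91 mg/L.
Travel time t = 11.6·1000 / 0.30 = 38670 s = 10.74 h.
0.71%/h lost → k = −ln(1 − 0.0071) = 0.007125 h⁻¹.
First-order decay: C = 31.91·exp(−k·t) = 31.91·0.9263 = 29.56 mg/L.

29.6 mg/L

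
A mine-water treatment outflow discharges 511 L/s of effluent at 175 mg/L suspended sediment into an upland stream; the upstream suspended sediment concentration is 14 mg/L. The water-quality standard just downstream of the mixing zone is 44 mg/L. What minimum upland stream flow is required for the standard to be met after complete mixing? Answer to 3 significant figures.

2230 L/s

Set C_mix = 44: (Q·14.00 + 511.0·175.0) / (Q + 511.0) = 44
→ Q = 511.0·(175.0 − 44)/(44 − 14.00) = 2231 L/s.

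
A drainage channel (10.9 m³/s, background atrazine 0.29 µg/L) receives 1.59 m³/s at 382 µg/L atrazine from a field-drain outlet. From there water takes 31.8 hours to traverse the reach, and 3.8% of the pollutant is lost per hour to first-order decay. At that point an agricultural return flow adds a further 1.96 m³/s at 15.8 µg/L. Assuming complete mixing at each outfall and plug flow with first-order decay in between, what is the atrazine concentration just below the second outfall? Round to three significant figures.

14.5 µg/L

Conservation of mass: C = (10.90·0.2900 + 1.590·382.0) / 12.49 = 610.5/12.49 = 48.88 µg/L; combined flow 12.49 m³/s.
3.8%/h lost → k = −ln(1 − 0.038) = 0.03874 h⁻¹.
First-order decay: C = 48.88·exp(−k·t) = 48.88·0.2917 = 14.26 µg/L.
At the second outfall, C = (12.49·14.26 + 1.960·15.80) / (12.49 + 1.960) = 14.47 µg/L.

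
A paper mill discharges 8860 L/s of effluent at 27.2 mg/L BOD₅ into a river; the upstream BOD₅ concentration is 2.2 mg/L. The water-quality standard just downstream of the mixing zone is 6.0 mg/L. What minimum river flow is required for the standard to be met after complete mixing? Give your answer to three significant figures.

Set C_mix = 6.0: (Q·2.200 + 8860·27.20) / (Q + 8860) = 6.0
→ Q = 8860·(27.20 − 6.0)/(6.0 − 2.200) = 49430 L/s.

49400 L/s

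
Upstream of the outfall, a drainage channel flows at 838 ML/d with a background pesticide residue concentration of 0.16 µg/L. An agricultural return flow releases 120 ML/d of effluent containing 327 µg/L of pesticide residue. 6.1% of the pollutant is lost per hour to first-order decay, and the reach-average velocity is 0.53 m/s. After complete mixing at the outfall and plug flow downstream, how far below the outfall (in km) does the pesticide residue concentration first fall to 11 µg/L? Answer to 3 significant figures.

Conservation of mass: C = (838.0·0.1600 + 120.0·327.0) / 958.0 = 39370/958.0 = 41.10 µg/L.
6.1%/h lost → k = −ln(1 − 0.061) = 0.06294 h⁻¹.
Set 41.10·exp(−k·t) = 11 → t = ln(41.10/11)/k = 75390 s = 20.94 h.
Distance = v·t = 0.53·75390 = 39960 m = 39.96 km.

40.0 km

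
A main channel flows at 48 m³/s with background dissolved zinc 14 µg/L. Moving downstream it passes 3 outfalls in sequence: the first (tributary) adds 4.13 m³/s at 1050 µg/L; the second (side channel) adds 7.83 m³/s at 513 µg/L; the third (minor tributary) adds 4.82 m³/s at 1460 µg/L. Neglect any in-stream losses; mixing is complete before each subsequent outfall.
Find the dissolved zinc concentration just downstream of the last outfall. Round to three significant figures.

Outfall 1: combined Q = 52.13 m³/s; C = (48.00·14.00 + 4.130·1050)/52.13 = 96.08 µg/L.
Outfall 2: combined Q = 59.96 m³/s; C = (52.13·96.08 + 7.830·513.0)/59.96 = 150.5 µg/L.
Outfall 3: combined Q = 64.78 m³/s; C = (59.96·150.5 + 4.820·1460)/64.78 = 248.0 µg/L.

248 µg/L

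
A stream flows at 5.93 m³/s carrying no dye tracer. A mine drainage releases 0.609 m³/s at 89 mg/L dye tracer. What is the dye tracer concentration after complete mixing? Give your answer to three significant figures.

8.29 mg/L

Mixed concentration C = ΣQC/ΣQ = (5.930·0 + 0.6090·89.00) / 6.539 = 54.20/6.539 = 8.289 mg/L.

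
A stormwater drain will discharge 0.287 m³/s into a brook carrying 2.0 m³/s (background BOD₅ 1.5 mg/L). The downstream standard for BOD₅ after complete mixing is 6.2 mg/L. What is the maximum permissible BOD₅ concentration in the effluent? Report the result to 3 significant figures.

At the limit, (Qr·Cr + Qe·Cₑ)/(Qr + Qe) = 6.2:
Cₑ = (2.287·6.2 − 2.000·1.500) / 0.2870 = 38.95 mg/L.

39.0 mg/L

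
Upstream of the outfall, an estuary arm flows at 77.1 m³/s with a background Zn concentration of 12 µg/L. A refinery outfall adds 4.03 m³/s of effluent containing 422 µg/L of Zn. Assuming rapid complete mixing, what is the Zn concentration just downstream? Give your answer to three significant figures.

32.4 µg/L

Mixed concentration C = ΣQC/ΣQ = (77.10·12.00 + 4.030·422.0) / 81.13 = 2626/81.13 = 32.37 µg/L.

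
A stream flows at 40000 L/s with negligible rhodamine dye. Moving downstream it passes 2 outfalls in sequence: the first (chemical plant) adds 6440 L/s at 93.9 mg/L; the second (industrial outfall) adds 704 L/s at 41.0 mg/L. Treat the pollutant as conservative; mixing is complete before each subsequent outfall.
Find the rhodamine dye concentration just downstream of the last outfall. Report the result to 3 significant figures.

13.4 mg/L

Below outfall 1: Q → 46440 L/s, C = (40000·0 + 6440·93.90)/46440 = 13.02 mg/L.
Below outfall 2: Q → 47140 L/s, C = (46440·13.02 + 704.0·41.00)/47140 = 13.44 mg/L.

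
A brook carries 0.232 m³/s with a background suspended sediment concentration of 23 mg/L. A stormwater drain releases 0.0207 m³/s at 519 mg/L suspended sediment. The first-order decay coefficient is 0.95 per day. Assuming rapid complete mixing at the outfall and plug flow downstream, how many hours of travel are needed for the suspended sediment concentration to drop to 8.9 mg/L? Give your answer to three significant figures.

49.7 h

Flow-weighted average: C = (0.2320·23.00 + 0.02070·519.0) / 0.2527 = 16.08/0.2527 = 63.63 mg/L.
63.63·exp(−k·t) = 8.9 → t = ln(63.63/8.9)/k = 178900 s = 49.69 h.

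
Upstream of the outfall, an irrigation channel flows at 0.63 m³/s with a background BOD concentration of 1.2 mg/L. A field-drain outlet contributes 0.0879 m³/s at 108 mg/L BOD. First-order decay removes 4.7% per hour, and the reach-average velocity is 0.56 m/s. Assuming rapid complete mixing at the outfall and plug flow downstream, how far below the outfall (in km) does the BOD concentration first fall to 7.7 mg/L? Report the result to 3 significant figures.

After mixing, C = (0.6300·1.200 + 0.08790·108.0) / 0.7179 = 10.25/0.7179 = 14.28 mg/L.
4.7%/h lost → k = −ln(1 − 0.047) = 0.04814 h⁻¹.
Set 14.28·exp(−k·t) = 7.7 → t = ln(14.28/7.7)/k = 46170 s = 12.83 h.
Distance = v·t = 0.56·46170 = 25860 m = 25.86 km.

25.9 km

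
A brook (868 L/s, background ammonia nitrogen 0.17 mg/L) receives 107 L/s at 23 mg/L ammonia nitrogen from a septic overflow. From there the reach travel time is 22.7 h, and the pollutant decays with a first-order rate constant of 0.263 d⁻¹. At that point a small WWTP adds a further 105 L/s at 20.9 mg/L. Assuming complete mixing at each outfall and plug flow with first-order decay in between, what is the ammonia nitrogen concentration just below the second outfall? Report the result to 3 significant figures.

3.92 mg/L

Mixed concentration C = ΣQC/ΣQ = (868.0·0.1700 + 107.0·23.00) / 975.0 = 2609/975.0 = 2.675 mg/L; combined flow 975.0 L/s.
First-order decay: C = 2.675·exp(−k·t) = 2.675·0.7798 = 2.086 mg/L.
Second outfall: C = (975.0·2.086 + 105.0·20.90)/1080 = 3.915 mg/L.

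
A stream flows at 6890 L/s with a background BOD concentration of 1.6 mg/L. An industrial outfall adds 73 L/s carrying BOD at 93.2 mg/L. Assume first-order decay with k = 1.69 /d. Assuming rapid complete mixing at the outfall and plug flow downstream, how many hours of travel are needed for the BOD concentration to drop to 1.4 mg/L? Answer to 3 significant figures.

8.57 h

After mixing, C = (6890·1.600 + 73.00·93.20) / 6963 = 17830/6963 = 2.560 mg/L.
2.560·exp(−k·t) = 1.4 → t = ln(2.560/1.4)/k = 30860 s = 8.573 h.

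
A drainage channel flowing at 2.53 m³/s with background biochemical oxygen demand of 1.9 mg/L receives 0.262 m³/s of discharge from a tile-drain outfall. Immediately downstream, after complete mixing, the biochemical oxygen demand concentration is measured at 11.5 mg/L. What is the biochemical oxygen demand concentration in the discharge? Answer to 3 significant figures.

104 mg/L

Mass balance: 2.530·1.900 + 0.2620·Cₑ = 2.792·11.50
→ Cₑ = (2.792·11.50 − 2.530·1.900) / 0.2620 = 104.2 mg/L.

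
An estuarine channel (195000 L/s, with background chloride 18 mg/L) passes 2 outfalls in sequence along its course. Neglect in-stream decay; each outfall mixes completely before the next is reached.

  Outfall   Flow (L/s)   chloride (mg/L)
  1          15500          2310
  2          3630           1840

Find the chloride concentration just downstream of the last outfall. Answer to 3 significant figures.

215 mg/L

After outfall 1: Q = 195000 + 15500 = 210500 L/s; C = (195000·18.00 + 15500·2310)/210500 = 186.8 mg/L.
After outfall 2: Q = 210500 + 3630 = 214100 L/s; C = (210500·186.8 + 3630·1840)/214100 = 214.8 mg/L.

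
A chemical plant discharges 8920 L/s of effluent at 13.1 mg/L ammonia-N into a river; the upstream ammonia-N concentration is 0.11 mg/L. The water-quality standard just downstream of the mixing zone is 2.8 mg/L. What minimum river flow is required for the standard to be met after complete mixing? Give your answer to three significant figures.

Set C_mix = 2.8: (Q·0.1100 + 8920·13.10) / (Q + 8920) = 2.8
→ Q = 8920·(13.10 − 2.8)/(2.8 − 0.1100) = 34150 L/s.

34200 L/s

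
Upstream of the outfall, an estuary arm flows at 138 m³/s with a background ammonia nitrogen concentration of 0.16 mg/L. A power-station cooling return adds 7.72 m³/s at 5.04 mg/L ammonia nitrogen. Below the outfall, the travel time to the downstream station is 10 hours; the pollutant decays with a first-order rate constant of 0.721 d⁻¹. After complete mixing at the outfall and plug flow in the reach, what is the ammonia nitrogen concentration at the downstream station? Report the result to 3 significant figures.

Mixed concentration C = ΣQC/ΣQ = (138.0·0.1600 + 7.720·5.040) / 145.7 = 60.99/145.7 = 0.4185 mg/L.
Applying C = C₀e^(−kt): 0.4185 × 0.7405 = 0.3099 mg/L.

0.310 mg/L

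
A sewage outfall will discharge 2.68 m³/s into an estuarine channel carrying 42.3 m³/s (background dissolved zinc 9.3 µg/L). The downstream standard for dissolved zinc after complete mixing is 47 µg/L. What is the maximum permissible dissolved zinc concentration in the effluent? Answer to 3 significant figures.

642 µg/L

At the limit, (Qr·Cr + Qe·Cₑ)/(Qr + Qe) = 47:
Cₑ = (44.98·47 − 42.30·9.300) / 2.680 = 642.0 µg/L.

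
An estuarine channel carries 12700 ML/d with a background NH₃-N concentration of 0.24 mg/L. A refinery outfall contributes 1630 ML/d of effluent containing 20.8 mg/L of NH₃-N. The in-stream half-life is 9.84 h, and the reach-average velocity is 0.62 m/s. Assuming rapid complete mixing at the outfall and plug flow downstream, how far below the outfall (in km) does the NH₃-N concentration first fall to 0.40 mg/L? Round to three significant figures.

Conservation of mass: C = (12700·0.2400 + 1630·20.80) / 14330 = 36950/14330 = 2.579 mg/L.
Half-life 9.84 h → k = ln 2 / 9.84 = 0.07044 h⁻¹ = 1.691 d⁻¹.
Set 2.579·exp(−k·t) = 0.40 → t = ln(2.579/0.40)/k = 95240 s = 26.46 h.
Distance = v·t = 0.62·95240 = 59050 m = 59.05 km.

59.0 km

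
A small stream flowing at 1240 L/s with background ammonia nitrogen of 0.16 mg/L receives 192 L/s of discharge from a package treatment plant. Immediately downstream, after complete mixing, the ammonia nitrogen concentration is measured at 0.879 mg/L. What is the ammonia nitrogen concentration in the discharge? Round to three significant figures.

Mass balance: 1240·0.1600 + 192.0·Cₑ = 1432·0.8790
→ Cₑ = (1432·0.8790 − 1240·0.1600) / 192.0 = 5.523 mg/L.

5.52 mg/L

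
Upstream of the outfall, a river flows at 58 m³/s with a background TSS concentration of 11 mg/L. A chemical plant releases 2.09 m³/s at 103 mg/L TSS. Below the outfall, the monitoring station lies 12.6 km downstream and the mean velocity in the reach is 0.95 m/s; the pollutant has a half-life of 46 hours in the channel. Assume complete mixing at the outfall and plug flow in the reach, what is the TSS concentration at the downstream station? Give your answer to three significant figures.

Flow-weighted average: C = (58.00·11.00 + 2.090·103.0) / 60.09 = 853.3/60.09 = 14.20 mg/L.
Travel time t = 12.6·1000 / 0.95 = 13260 s = 3.684 h.
Half-life 46 h → k = ln 2 / 46 = 0.01507 h⁻¹ = 0.3616 d⁻¹.
After decay, C = 14.20 × e^(−kt) = 14.20 × 0.9460 = 13.43 mg/L.

13.4 mg/L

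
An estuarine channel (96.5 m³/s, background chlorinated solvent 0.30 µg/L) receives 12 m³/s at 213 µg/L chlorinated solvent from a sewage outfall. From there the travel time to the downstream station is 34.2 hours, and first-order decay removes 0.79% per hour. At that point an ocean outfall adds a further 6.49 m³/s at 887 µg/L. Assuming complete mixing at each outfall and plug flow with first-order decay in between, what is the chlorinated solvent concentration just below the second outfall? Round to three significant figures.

Mixed concentration C = ΣQC/ΣQ = (96.50·0.3000 + 12.00·213.0) / 108.5 = 2585/108.5 = 23.82 µg/L; combined flow 108.5 m³/s.
0.79%/h lost → k = −ln(1 − 0.0079) = 0.007931 h⁻¹.
After decay, C = 23.82 × e^(−kt) = 23.82 × 0.7624 = 18.16 µg/L.
At the second outfall, C = (108.5·18.16 + 6.490·887.0) / (108.5 + 6.490) = 67.20 µg/L.

67.2 µg/L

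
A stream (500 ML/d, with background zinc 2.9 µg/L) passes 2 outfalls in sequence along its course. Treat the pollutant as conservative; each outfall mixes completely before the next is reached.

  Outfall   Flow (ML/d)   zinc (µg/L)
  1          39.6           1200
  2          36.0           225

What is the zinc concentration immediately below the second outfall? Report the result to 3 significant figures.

Outfall 1: combined Q = 539.6 ML/d; C = (500.0·2.900 + 39.60·1200)/539.6 = 90.75 µg/L.
Outfall 2: combined Q = 575.6 ML/d; C = (539.6·90.75 + 36.00·225.0)/575.6 = 99.15 µg/L.

99.1 µg/L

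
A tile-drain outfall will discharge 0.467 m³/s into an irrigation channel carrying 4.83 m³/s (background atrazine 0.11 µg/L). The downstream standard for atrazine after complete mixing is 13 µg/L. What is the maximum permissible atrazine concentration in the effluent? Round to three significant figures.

At the limit, (Qr·Cr + Qe·Cₑ)/(Qr + Qe) = 13:
Cₑ = (5.297·13 − 4.830·0.1100) / 0.4670 = 146.3 µg/L.

146 µg/L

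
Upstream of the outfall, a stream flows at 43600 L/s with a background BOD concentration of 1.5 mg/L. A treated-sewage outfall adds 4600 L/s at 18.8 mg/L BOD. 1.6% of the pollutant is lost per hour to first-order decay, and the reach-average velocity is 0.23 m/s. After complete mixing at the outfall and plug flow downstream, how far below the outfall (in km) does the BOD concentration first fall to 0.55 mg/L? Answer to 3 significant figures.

Flow-weighted average: C = (43600·1.500 + 4600·18.80) / 48200 = 151900/48200 = 3.151 mg/L.
1.6%/h lost → k = −ln(1 − 0.016) = 0.01613 h⁻¹.
Set 3.151·exp(−k·t) = 0.55 → t = ln(3.151/0.55)/k = 389600 s = 108.2 h.
Distance = v·t = 0.23·389600 = 89610 m = 89.61 km.

89.6 km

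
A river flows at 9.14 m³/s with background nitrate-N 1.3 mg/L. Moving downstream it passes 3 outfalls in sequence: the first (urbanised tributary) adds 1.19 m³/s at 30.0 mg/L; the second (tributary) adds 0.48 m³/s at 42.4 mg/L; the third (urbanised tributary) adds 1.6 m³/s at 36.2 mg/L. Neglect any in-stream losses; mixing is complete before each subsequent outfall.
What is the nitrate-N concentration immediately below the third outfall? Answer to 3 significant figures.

10.1 mg/L

After outfall 1: Q = 9.140 + 1.190 = 10.33 m³/s; C = (9.140·1.300 + 1.190·30.00)/10.33 = 4.606 mg/L.
After outfall 2: Q = 10.33 + 0.4800 = 10.81 m³/s; C = (10.33·4.606 + 0.4800·42.40)/10.81 = 6.284 mg/L.
After outfall 3: Q = 10.81 + 1.600 = 12.41 m³/s; C = (10.81·6.284 + 1.600·36.20)/12.41 = 10.14 mg/L.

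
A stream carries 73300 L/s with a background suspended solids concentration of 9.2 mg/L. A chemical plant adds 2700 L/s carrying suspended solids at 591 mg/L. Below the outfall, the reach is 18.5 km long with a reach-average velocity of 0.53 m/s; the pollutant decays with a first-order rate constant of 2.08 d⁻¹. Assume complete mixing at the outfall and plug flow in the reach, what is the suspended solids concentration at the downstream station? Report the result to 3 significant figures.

Mixed concentration C = ΣQC/ΣQ = (73300·9.200 + 2700·591.0) / 76000 = 2270000/76000 = 29.87 mg/L.
Travel time t = 18.5·1000 / 0.53 = 34910 s = 9.696 h.
Decay over the reach: 29.87·exp(−kt) = 29.87·0.4316 = 12.89 mg/L.

12.9 mg/L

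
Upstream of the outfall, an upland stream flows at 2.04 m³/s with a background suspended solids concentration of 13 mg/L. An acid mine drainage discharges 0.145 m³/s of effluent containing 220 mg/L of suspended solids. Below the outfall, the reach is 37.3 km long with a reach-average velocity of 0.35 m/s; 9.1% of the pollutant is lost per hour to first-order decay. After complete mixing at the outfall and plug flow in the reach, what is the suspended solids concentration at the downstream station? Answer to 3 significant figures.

1.59 mg/L

Flow-weighted average: C = (2.040·13.00 + 0.1450·220.0) / 2.185 = 58.42/2.185 = 26.74 mg/L.
Travel time t = 37.3·1000 / 0.35 = 106600 s = 29.60 h.
9.1%/h lost → k = −ln(1 − 0.091) = 0.09541 h⁻¹.
First-order decay: C = 26.74·exp(−k·t) = 26.74·0.05934 = 1.587 mg/L.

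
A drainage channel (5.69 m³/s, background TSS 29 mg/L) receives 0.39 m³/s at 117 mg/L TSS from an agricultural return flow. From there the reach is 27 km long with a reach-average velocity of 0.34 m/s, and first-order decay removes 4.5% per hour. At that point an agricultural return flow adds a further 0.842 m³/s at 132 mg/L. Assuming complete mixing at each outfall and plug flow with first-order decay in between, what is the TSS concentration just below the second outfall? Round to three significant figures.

Mixed concentration C = ΣQC/ΣQ = (5.690·29.00 + 0.3900·117.0) / 6.080 = 210.6/6.080 = 34.64 mg/L; combined flow 6.080 m³/s.
Travel time t = 27·1000 / 0.34 = 79410 s = 22.06 h.
4.5%/h lost → k = −ln(1 − 0.045) = 0.04604 h⁻¹.
Decay over the reach: 34.64·exp(−kt) = 34.64·0.3622 = 12.55 mg/L.
Second outfall: C = (6.080·12.55 + 0.8420·132.0)/6.922 = 27.08 mg/L.

27.1 mg/L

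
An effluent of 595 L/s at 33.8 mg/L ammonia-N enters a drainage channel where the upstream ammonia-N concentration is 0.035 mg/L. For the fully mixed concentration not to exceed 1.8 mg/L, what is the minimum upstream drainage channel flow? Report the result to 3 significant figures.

10800 L/s

Set C_mix = 1.8: (Q·0.03500 + 595.0·33.80) / (Q + 595.0) = 1.8
→ Q = 595.0·(33.80 − 1.8)/(1.8 − 0.03500) = 10790 L/s.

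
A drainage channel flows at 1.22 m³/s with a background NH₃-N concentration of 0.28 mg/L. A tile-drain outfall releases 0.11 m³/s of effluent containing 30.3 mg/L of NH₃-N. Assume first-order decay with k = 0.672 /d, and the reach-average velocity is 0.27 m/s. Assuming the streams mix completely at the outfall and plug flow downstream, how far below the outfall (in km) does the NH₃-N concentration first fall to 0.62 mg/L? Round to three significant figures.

51.9 km

Mass balance: C = (1.220·0.2800 + 0.1100·30.30) / 1.330 = 3.675/1.330 = 2.763 mg/L.
Set 2.763·exp(−k·t) = 0.62 → t = ln(2.763/0.62)/k = 192100 s = 53.37 h.
Distance = v·t = 0.27·192100 = 51870 m = 51.87 km.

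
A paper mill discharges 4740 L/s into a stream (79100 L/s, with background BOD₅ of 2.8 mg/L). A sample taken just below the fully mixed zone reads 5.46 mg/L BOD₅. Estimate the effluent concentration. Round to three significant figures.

Mass balance: 79100·2.800 + 4740·Cₑ = 83840·5.460
→ Cₑ = (83840·5.460 − 79100·2.800) / 4740 = 49.85 mg/L.

49.8 mg/L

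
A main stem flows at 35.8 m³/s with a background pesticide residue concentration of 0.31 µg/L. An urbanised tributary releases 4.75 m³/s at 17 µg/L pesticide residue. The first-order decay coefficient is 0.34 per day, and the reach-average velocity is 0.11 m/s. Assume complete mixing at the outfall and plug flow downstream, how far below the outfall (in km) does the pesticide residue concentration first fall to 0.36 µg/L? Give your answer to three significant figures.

Flow-weighted average: C = (35.80·0.3100 + 4.750·17.00) / 40.55 = 91.85/40.55 = 2.265 µg/L.
Set 2.265·exp(−k·t) = 0.36 → t = ln(2.265/0.36)/k = 467400 s = 129.8 h.
Distance = v·t = 0.11·467400 = 51410 m = 51.41 km.

51.4 km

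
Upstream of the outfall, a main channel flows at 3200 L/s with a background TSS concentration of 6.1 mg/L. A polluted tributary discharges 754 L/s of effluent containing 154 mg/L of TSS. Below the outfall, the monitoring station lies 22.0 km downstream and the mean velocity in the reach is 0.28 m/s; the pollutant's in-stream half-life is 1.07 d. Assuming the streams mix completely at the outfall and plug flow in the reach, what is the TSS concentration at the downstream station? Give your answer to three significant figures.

Mixed concentration C = ΣQC/ΣQ = (3200·6.100 + 754.0·154.0) / 3954 = 135600/3954 = 34.30 mg/L.
Travel time t = 22.0·1000 / 0.28 = 78570 s = 21.83 h.
Half-life 1.07 d → k = ln 2 / 1.07 = 0.6478 d⁻¹.
After decay, C = 34.30 × e^(−kt) = 34.30 × 0.5548 = 19.03 mg/L.

19.0 mg/L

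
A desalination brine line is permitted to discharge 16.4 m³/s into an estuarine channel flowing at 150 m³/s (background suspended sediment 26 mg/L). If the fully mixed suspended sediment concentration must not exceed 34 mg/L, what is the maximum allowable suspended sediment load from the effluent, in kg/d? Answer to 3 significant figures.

Mass balance at the limit: 150.0·26.00 + 16.40·Cₑ = 166.4·34 → Cₑ = 107.2 mg/L.
Load = 16.40 m³/s × 107.2 g/m³ × 86 400 s/d = 151900 kg/d.

152000 kg/d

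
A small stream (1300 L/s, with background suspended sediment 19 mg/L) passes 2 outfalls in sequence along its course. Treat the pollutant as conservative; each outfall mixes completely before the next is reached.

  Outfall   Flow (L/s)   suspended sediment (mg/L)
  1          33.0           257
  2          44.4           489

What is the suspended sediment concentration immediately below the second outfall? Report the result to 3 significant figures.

Outfall 1: combined Q = 1333 L/s; C = (1300·19.00 + 33.00·257.0)/1333 = 24.89 mg/L.
Outfall 2: combined Q = 1377 L/s; C = (1333·24.89 + 44.40·489.0)/1377 = 39.85 mg/L.

39.9 mg/L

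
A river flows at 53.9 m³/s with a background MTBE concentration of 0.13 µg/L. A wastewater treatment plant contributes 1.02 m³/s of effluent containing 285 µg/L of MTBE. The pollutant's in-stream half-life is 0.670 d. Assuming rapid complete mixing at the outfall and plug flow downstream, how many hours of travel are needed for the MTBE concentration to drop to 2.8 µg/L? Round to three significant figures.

After mixing, C = (53.90·0.1300 + 1.020·285.0) / 54.92 = 297.7/54.92 = 5.421 µg/L.
Half-life 0.670 d → k = ln 2 / 0.670 = 1.035 d⁻¹.
5.421·exp(−k·t) = 2.8 → t = ln(5.421/2.8)/k = 55170 s = 15.33 h.

15.3 h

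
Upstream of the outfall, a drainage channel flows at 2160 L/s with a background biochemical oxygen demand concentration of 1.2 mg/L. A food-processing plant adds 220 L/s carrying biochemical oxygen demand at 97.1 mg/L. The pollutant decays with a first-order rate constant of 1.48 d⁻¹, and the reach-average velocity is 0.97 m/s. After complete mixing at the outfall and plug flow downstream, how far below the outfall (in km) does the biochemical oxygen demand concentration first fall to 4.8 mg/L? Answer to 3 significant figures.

Mass balance: C = (2160·1.200 + 220.0·97.10) / 2380 = 23950/2380 = 10.06 mg/L.
Set 10.06·exp(−k·t) = 4.8 → t = ln(10.06/4.8)/k = 43220 s = 12.01 h.
Distance = v·t = 0.97·43220 = 41930 m = 41.93 km.

41.9 km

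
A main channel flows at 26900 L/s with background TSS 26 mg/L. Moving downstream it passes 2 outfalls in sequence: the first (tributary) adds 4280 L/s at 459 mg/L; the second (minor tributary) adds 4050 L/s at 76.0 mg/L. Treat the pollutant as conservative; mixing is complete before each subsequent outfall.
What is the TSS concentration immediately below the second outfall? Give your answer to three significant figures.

84.4 mg/L

Below outfall 1: Q → 31180 L/s, C = (26900·26.00 + 4280·459.0)/31180 = 85.44 mg/L.
Below outfall 2: Q → 35230 L/s, C = (31180·85.44 + 4050·76.00)/35230 = 84.35 mg/L.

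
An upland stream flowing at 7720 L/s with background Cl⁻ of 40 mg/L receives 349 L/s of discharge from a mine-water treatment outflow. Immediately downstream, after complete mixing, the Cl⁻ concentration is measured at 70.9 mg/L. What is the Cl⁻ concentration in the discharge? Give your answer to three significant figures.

754 mg/L

Mass balance: 7720·40.00 + 349.0·Cₑ = 8069·70.90
→ Cₑ = (8069·70.90 − 7720·40.00) / 349.0 = 754.4 mg/L.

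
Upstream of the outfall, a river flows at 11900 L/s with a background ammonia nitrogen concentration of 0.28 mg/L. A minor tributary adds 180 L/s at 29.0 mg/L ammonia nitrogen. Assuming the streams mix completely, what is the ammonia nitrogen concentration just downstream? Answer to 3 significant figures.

0.708 mg/L

Flow-weighted average: C = (11900·0.2800 + 180.0·29.00) / 12080 = 8552/12080 = 0.7079 mg/L.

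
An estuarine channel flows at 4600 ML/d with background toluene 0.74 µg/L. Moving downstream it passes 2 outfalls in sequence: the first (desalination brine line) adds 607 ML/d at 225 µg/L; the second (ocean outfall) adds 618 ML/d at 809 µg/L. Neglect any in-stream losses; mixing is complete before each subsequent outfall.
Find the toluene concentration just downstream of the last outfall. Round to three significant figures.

110 µg/L

After outfall 1: Q = 4600 + 607.0 = 5207 ML/d; C = (4600·0.7400 + 607.0·225.0)/5207 = 26.88 µg/L.
After outfall 2: Q = 5207 + 618.0 = 5825 ML/d; C = (5207·26.88 + 618.0·809.0)/5825 = 109.9 µg/L.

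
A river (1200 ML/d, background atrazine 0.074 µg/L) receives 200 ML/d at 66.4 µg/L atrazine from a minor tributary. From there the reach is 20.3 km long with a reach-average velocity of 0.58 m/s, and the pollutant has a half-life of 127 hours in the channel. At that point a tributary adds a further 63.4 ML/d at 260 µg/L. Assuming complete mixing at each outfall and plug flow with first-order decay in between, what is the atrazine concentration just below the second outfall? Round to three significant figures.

19.9 µg/L

Mass balance: C = (1200·0.07400 + 200.0·66.40) / 1400 = 13370/1400 = 9.549 µg/L; combined flow 1400 ML/d.
Travel time t = 20.3·1000 / 0.58 = 35000 s = 9.722 h.
Half-life 127 h → k = ln 2 / 127 = 0.005458 h⁻¹ = 0.1310 d⁻¹.
After decay, C = 9.549 × e^(−kt) = 9.549 × 0.9483 = 9.056 µg/L.
At the second outfall, C = (1400·9.056 + 63.40·260.0) / (1400 + 63.40) = 19.93 µg/L.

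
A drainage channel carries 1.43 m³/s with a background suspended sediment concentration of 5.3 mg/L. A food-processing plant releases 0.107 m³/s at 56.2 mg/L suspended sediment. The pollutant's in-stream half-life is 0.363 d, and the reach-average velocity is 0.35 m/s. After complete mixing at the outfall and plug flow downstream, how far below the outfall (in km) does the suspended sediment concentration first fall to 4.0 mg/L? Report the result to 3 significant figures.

12.6 km

Mixed concentration C = ΣQC/ΣQ = (1.430·5.300 + 0.1070·56.20) / 1.537 = 13.59/1.537 = 8.843 mg/L.
Half-life 0.363 d → k = ln 2 / 0.363 = 1.909 d⁻¹.
Set 8.843·exp(−k·t) = 4.0 → t = ln(8.843/4.0)/k = 35900 s = 9.972 h.
Distance = v·t = 0.35·35900 = 12560 m = 12.56 km.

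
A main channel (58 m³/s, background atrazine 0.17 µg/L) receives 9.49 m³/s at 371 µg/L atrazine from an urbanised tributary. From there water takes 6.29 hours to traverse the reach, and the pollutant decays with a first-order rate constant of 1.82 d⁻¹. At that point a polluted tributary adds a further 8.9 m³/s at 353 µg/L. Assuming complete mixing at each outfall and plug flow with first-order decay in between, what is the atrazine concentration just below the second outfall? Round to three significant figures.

Flow-weighted average: C = (58.00·0.1700 + 9.490·371.0) / 67.49 = 3531/67.49 = 52.31 µg/L; combined flow 67.49 m³/s.
Decay over the reach: 52.31·exp(−kt) = 52.31·0.6206 = 32.47 µg/L.
At the second outfall, C = (67.49·32.47 + 8.900·353.0) / (67.49 + 8.900) = 69.81 µg/L.

69.8 µg/L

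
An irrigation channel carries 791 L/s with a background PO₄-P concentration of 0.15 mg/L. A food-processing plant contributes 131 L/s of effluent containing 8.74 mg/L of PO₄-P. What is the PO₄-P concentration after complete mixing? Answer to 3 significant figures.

1.37 mg/L

After mixing, C = (791.0·0.1500 + 131.0·8.740) / 922.0 = 1264/922.0 = 1.370 mg/L.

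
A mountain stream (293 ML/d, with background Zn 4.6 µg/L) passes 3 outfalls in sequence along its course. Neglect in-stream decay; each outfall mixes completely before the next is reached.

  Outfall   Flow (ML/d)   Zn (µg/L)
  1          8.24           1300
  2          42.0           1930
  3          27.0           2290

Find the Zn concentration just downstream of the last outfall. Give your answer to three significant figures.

Below outfall 1: Q → 301.2 ML/d, C = (293.0·4.600 + 8.240·1300)/301.2 = 40.03 µg/L.
Below outfall 2: Q → 343.2 ML/d, C = (301.2·40.03 + 42.00·1930)/343.2 = 271.3 µg/L.
Below outfall 3: Q → 370.2 ML/d, C = (343.2·271.3 + 27.00·2290)/370.2 = 418.5 µg/L.

419 µg/L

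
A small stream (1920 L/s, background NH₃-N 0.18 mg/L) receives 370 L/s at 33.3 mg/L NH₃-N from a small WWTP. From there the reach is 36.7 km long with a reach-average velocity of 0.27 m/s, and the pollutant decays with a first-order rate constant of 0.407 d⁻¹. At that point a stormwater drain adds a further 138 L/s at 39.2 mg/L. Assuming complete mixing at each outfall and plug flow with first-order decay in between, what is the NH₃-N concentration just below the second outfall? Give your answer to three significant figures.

Mass balance: C = (1920·0.1800 + 370.0·33.30) / 2290 = 12670/2290 = 5.531 mg/L; combined flow 2290 L/s.
Travel time t = 36.7·1000 / 0.27 = 135900 s = 37.76 h.
After decay, C = 5.531 × e^(−kt) = 5.531 × 0.5271 = 2.916 mg/L.
At the second outfall, C = (2290·2.916 + 138.0·39.20) / (2290 + 138.0) = 4.978 mg/L.

4.98 mg/L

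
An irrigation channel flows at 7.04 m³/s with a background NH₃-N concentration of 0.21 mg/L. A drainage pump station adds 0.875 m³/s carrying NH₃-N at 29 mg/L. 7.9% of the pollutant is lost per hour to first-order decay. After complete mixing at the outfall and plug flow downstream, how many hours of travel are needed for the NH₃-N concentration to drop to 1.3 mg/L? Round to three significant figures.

11.7 h

Conservation of mass: C = (7.040·0.2100 + 0.8750·29.00) / 7.915 = 26.85/7.915 = 3.393 mg/L.
7.9%/h lost → k = −ln(1 − 0.079) = 0.08230 h⁻¹.
3.393·exp(−k·t) = 1.3 → t = ln(3.393/1.3)/k = 41960 s = 11.66 h.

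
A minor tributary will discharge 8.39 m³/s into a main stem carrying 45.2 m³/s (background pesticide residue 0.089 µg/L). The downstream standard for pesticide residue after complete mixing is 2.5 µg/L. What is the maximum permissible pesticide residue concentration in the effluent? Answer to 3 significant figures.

At the limit, (Qr·Cr + Qe·Cₑ)/(Qr + Qe) = 2.5:
Cₑ = (53.59·2.5 − 45.20·0.08900) / 8.390 = 15.49 µg/L.

15.5 µg/L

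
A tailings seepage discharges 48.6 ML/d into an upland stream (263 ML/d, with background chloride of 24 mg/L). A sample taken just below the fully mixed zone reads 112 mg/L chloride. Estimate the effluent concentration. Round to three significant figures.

Mass balance: 263.0·24.00 + 48.60·Cₑ = 311.6·112.0
→ Cₑ = (311.6·112.0 − 263.0·24.00) / 48.60 = 588.2 mg/L.

588 mg/L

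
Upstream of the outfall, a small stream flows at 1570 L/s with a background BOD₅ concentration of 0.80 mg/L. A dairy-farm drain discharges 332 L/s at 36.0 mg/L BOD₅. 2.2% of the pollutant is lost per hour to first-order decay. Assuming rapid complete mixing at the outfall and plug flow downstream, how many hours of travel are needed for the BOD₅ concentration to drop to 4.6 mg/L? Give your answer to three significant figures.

18.5 h

Mixed concentration C = ΣQC/ΣQ = (1570·0.8000 + 332.0·36.00) / 1902 = 13210/1902 = 6.944 mg/L.
2.2%/h lost → k = −ln(1 − 0.022) = 0.02225 h⁻¹.
6.944·exp(−k·t) = 4.6 → t = ln(6.944/4.6)/k = 66650 s = 18.51 h.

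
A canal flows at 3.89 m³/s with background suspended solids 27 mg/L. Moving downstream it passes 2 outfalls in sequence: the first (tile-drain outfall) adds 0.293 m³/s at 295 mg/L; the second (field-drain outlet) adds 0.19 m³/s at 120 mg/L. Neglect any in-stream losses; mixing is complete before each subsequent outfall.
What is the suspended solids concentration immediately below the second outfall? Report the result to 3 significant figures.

49.0 mg/L

Outfall 1: combined Q = 4.183 m³/s; C = (3.890·27.00 + 0.2930·295.0)/4.183 = 45.77 mg/L.
Outfall 2: combined Q = 4.373 m³/s; C = (4.183·45.77 + 0.1900·120.0)/4.373 = 49.00 mg/L.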